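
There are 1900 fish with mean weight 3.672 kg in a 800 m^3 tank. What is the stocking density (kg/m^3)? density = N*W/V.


Total biomass = 1900 fish * 3.672 kg = 6976.8 kg
Density = total biomass / volume = 6976.8 / 800 = 8.721 kg/m^3

8.721 kg/m^3


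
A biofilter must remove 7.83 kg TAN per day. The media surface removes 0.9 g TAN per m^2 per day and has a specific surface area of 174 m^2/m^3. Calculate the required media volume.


A = 7.83*1000 / 0.9 = 8700 m^2
V = 8700 / 174 = 50

50 m^3


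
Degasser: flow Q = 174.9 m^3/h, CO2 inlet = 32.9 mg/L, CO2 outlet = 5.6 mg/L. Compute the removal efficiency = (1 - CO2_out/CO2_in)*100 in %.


CO2_out / CO2_in = 5.6 / 32.9 = 0.17021277
Fraction remaining = 0.17021277
efficiency = (1 - 0.17021277) * 100 = 82.9787 %

82.9787 %


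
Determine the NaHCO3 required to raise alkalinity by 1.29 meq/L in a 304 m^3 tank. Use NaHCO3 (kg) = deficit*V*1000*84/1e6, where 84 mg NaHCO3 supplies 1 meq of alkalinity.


Tank volume in L = 304 m^3 * 1000 = 304000 L
Total meq required = 1.29 meq/L * 304000 L = 392160 meq
NaHCO3 mass = 392160 meq * 84 mg/meq / 1e6 = 32.9414 kg

32.9414 kg


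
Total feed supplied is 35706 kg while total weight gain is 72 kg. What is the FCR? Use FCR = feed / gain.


FCR = feed consumed / weight gained
FCR = 35706 kg / 72 kg = 495.917

495.917


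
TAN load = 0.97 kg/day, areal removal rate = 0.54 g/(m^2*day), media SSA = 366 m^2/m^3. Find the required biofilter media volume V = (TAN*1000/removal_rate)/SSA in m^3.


A = 0.97*1000 / 0.54 = 1796.2963 m^2
V = 1796.2963 / 366 = 4.90791

4.90791 m^3


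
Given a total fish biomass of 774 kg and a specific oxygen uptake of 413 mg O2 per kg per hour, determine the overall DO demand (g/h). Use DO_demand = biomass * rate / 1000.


Total O2 consumption (mg/h) = 774 kg * 413 mg/(kg*h) = 319662 mg/h
Convert to g/h: 319662 / 1000 = 319.662 g/h

319.662 g/h


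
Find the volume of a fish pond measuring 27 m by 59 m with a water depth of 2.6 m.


Base area = L * W = 27 * 59 = 1593 m^2
Volume = area * depth = 1593 * 2.6 = 4141.8 m^3

4141.8 m^3


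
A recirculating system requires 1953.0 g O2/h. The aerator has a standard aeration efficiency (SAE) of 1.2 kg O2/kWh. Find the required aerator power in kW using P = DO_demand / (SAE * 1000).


SAE in g O2/kWh = 1.2 * 1000 = 1200 g/kWh
P = DO_demand / SAE_g = 1953.0 / 1200 = 1.6275 kW

1.6275 kW


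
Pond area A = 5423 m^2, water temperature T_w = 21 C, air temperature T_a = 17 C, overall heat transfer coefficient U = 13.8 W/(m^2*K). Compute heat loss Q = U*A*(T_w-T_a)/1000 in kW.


Temperature difference dT = 21 - 17 = 4 K
Heat loss (W) = U * A * dT = 13.8 * 5423 * 4 = 299349.6 W
Convert to kW: 299349.6 / 1000 = 299.3496 kW

299.3496 kW


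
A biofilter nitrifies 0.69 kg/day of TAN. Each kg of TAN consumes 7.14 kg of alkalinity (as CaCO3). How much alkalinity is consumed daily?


Alkalinity factor: 7.14 kg CaCO3 consumed per kg TAN nitrified
alk = 0.69 kg TAN * 7.14 = 4.9266 kg CaCO3/day

4.9266 kg CaCO3/day


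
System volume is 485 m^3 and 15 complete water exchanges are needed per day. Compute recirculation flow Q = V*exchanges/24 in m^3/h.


Daily recirculation volume = 485 m^3 * 15 = 7275 m^3/day
Flow rate Q = daily volume / 24 h = 7275 / 24 = 303.125 m^3/h

303.125 m^3/h


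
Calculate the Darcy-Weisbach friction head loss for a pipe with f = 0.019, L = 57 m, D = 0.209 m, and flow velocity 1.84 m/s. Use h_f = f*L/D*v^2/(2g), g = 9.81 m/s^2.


v^2 = 1.84^2 = 3.3856 m^2/s^2
L/D = 57/0.209 = 272.72727
h_f = f*(L/D)*v^2/(2g) = 0.019 * 272.72727 * 3.3856 / 19.62 = 0.894167 m

0.894167 m


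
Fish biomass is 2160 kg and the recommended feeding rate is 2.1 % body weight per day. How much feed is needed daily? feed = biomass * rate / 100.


Feeding rate fraction = 2.1% / 100 = 0.021
Daily feed = 2160 kg * 0.021 = 45.36 kg/day

45.36 kg/day


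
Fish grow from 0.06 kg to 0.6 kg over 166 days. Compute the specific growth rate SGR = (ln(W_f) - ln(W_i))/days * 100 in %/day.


ln(W_f) = ln(0.6) = -0.51082562
ln(W_i) = ln(0.06) = -2.8134107
ln(W_f) - ln(W_i) = -0.51082562 - -2.8134107 = 2.3025851
SGR = 2.3025851 / 166 * 100 = 1.3871 %/day

1.3871 %/day


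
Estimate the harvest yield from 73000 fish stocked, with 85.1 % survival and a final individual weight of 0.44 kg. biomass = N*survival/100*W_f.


Survivors = 73000 * 85.1/100 = 62123 fish
Harvest biomass = survivors * W_f = 62123 * 0.44 = 27334.12 kg

27334.12 kg


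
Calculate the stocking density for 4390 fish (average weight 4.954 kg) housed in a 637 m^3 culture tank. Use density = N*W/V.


Total biomass = 4390 fish * 4.954 kg = 21748.06 kg
Density = total biomass / volume = 21748.06 / 637 = 34.1414 kg/m^3

34.1414 kg/m^3


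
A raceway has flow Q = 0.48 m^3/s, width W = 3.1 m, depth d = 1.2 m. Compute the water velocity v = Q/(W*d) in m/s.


Cross-sectional area = W * d = 3.1 * 1.2 = 3.72 m^2
Velocity = Q / A = 0.48 / 3.72 = 0.129032 m/s

0.129032 m/s


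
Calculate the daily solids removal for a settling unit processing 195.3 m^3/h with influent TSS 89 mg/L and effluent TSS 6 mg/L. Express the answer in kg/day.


Concentration drop: TSS_in - TSS_out = 89 - 6 = 83 mg/L
Hourly solids removed = Q * dTSS = 195.3 m^3/h * 83 mg/L = 16209.9 g/h  (m^3/h * mg/L = g/h)
Daily solids removed = 16209.9 * 24 = 389037.6 g/day
Convert g to kg: 389037.6 / 1000 = 389.0376 kg/day

389.0376 kg/day


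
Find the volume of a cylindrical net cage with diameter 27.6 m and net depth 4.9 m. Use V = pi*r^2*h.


r = d/2 = 27.6/2 = 13.8 m
Base area = pi*r^2 = pi*13.8^2 = 598.2849 m^2
Volume = 598.2849 * 4.9 = 2931.6 m^3

2931.6 m^3


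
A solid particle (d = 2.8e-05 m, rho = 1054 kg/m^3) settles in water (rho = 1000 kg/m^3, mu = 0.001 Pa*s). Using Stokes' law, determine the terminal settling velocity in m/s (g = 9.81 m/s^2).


Density difference: rho_p - rho_f = 1054 - 1000 = 54 kg/m^3
d^2 = (2.8e-05)^2 = 7.84e-10 m^2
Numerator = (rho_p - rho_f) * g * d^2 = 54 * 9.81 * 7.84e-10 = 4.1531616e-07
Denominator = 18 * mu = 18 * 0.001 = 0.018
v_s = 4.1531616e-07 / 0.018 = 2.30731e-05 m/s
Check: Re = rho_f * v_s * d / mu = 1000 * 2.30731e-05 * 2.8e-05 / 0.001 = 6.46e-04 < 1, so Stokes' law applies.

2.30731e-05 m/s


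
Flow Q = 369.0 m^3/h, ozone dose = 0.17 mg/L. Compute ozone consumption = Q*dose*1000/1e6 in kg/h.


O3 demand (mg/h) = Q * dose * 1000 = 369.0 * 0.17 * 1000 = 62730 mg/h
Convert mg to kg: 62730 / 1e6 = 0.06273 kg/h

0.06273 kg/h


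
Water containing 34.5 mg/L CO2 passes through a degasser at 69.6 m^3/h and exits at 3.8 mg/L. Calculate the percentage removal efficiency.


CO2_out / CO2_in = 3.8 / 34.5 = 0.11014493
Fraction remaining = 0.11014493
efficiency = (1 - 0.11014493) * 100 = 88.9855 %

88.9855 %


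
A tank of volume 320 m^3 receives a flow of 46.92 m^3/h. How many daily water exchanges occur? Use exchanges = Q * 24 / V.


Daily flow volume = 46.92 m^3/h * 24 h = 1126.08 m^3/day
Exchanges = daily flow / tank volume = 1126.08 / 320 = 3.519 exchanges/day

3.519 exchanges/day


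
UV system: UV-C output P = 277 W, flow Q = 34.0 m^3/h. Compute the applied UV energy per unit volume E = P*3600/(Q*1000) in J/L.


Energy delivered per hour = 277 W * 3600 s = 997200 J/h
Volume treated per hour = 34.0 m^3/h * 1000 = 34000 L/h
dose = 997200 / 34000 = 29.3294 J/L

29.3294 J/L


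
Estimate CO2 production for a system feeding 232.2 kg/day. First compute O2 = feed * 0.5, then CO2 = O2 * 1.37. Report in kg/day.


O2 = 232.2 * 0.5 = 116.1
CO2 = 116.1 * 1.37 = 159.057

159.057 kg/day


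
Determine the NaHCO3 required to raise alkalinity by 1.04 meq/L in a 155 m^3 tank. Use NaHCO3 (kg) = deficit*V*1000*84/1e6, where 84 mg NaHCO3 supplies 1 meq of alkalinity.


Tank volume in L = 155 m^3 * 1000 = 155000 L
Total meq required = 1.04 meq/L * 155000 L = 161200 meq
NaHCO3 mass = 161200 meq * 84 mg/meq / 1e6 = 13.5408 kg

13.5408 kg


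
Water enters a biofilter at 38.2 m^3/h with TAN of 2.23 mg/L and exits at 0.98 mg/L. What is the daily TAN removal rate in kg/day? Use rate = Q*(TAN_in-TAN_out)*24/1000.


Concentration drop: TAN_in - TAN_out = 2.23 - 0.98 = 1.25 mg/L
Hourly TAN removed = Q * dTAN = 38.2 m^3/h * 1.25 mg/L = 47.75 g/h  (m^3/h * mg/L = g/h)
Daily TAN removed = 47.75 * 24 = 1146 g/day
Convert to kg/day: 1146 / 1000 = 1.146 kg/day

1.146 kg/day


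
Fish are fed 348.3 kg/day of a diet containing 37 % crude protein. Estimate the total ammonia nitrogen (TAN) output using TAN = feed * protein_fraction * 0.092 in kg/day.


Protein in feed = 348.3 * 37/100 = 128.871 kg/day
TAN = protein * 0.092 = 128.871 * 0.092 = 11.856132 kg/day

11.856132 kg/day


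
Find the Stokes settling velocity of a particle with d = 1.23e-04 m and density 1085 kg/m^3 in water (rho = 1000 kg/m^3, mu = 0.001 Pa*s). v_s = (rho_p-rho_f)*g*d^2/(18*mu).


Density difference: rho_p - rho_f = 1085 - 1000 = 85 kg/m^3
d^2 = (1.23e-04)^2 = 1.5129e-08 m^2
Numerator = (rho_p - rho_f) * g * d^2 = 85 * 9.81 * 1.5129e-08 = 1.2615317e-05
Denominator = 18 * mu = 18 * 0.001 = 0.018
v_s = 1.2615317e-05 / 0.018 = 7.00851e-04 m/s
Check: Re = rho_f * v_s * d / mu = 1000 * 7.00851e-04 * 1.23e-04 / 0.001 = 0.0862 < 1, so Stokes' law applies.

7.00851e-04 m/s


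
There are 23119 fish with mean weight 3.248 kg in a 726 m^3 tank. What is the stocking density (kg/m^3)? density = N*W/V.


Total biomass = 23119 fish * 3.248 kg = 75090.512 kg
Density = total biomass / volume = 75090.512 / 726 = 103.43 kg/m^3

103.43 kg/m^3


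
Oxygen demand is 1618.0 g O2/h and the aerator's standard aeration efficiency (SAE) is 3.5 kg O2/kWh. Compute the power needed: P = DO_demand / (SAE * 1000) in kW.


SAE in g O2/kWh = 3.5 * 1000 = 3500 g/kWh
P = DO_demand / SAE_g = 1618.0 / 3500 = 0.462286 kW

0.462286 kW


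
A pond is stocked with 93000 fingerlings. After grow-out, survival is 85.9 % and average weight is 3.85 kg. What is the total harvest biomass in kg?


Survivors = 93000 * 85.9/100 = 79887 fish
Harvest biomass = survivors * W_f = 79887 * 3.85 = 307564.95 kg

307564.95 kg


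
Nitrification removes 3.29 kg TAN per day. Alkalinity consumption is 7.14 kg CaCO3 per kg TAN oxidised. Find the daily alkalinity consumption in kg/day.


Alkalinity factor: 7.14 kg CaCO3 consumed per kg TAN nitrified
alk = 3.29 kg TAN * 7.14 = 23.4906 kg CaCO3/day

23.4906 kg CaCO3/day


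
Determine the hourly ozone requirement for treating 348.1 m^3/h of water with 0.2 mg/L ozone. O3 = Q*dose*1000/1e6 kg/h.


O3 demand (mg/h) = Q * dose * 1000 = 348.1 * 0.2 * 1000 = 69620 mg/h
Convert mg to kg: 69620 / 1e6 = 0.06962 kg/h

0.06962 kg/h


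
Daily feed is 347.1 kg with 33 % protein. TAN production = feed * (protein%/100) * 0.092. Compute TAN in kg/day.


Protein in feed = 347.1 * 33/100 = 114.543 kg/day
TAN = protein * 0.092 = 114.543 * 0.092 = 10.537956 kg/day

10.537956 kg/day


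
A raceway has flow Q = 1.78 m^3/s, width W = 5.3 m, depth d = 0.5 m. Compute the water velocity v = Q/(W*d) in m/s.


Cross-sectional area = W * d = 5.3 * 0.5 = 2.65 m^2
Velocity = Q / A = 1.78 / 2.65 = 0.671698 m/s

0.671698 m/s


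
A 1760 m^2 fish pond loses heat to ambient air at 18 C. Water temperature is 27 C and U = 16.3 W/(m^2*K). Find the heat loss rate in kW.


Temperature difference dT = 27 - 18 = 9 K
Heat loss (W) = U * A * dT = 16.3 * 1760 * 9 = 258192 W
Convert to kW: 258192 / 1000 = 258.192 kW

258.192 kW


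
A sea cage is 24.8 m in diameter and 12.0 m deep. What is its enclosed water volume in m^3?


r = d/2 = 24.8/2 = 12.4 m
Base area = pi*r^2 = pi*12.4^2 = 483.05129 m^2
Volume = 483.05129 * 12.0 = 5796.62 m^3

5796.62 m^3


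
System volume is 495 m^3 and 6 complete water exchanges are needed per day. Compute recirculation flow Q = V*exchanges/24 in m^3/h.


Daily recirculation volume = 495 m^3 * 6 = 2970 m^3/day
Flow rate Q = daily volume / 24 h = 2970 / 24 = 123.75 m^3/h

123.75 m^3/h


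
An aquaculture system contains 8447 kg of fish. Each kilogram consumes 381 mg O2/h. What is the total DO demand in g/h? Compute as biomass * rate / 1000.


Total O2 consumption (mg/h) = 8447 kg * 381 mg/(kg*h) = 3218307 mg/h
Convert to g/h: 3218307 / 1000 = 3218.307 g/h

3218.307 g/h


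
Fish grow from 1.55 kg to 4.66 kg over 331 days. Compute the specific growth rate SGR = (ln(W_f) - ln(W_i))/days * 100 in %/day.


ln(W_f) = ln(4.66) = 1.5390154
ln(W_i) = ln(1.55) = 0.43825493
ln(W_f) - ln(W_i) = 1.5390154 - 0.43825493 = 1.1007605
SGR = 1.1007605 / 331 * 100 = 0.332556 %/day

0.332556 %/day


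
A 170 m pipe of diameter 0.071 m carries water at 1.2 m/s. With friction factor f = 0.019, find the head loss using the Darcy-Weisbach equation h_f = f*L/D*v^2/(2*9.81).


v^2 = 1.2^2 = 1.44 m^2/s^2
L/D = 170/0.071 = 2394.3662
h_f = f*(L/D)*v^2/(2g) = 0.019 * 2394.3662 * 1.44 / 19.62 = 3.33893 m

3.33893 m


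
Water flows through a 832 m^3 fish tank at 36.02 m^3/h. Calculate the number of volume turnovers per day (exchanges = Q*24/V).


Daily flow volume = 36.02 m^3/h * 24 h = 864.48 m^3/day
Exchanges = daily flow / tank volume = 864.48 / 832 = 1.03904 exchanges/day

1.03904 exchanges/day


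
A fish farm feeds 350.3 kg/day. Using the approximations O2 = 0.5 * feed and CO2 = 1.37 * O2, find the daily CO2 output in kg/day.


O2 = 350.3 * 0.5 = 175.15
CO2 = 175.15 * 1.37 = 239.9555

239.9555 kg/day


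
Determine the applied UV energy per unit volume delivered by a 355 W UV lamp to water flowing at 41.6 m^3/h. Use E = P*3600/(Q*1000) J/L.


Energy delivered per hour = 355 W * 3600 s = 1278000 J/h
Volume treated per hour = 41.6 m^3/h * 1000 = 41600 L/h
dose = 1278000 / 41600 = 30.7212 J/L

30.7212 J/L


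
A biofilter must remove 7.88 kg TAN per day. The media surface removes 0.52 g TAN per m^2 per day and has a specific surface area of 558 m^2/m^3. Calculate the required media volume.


A = 7.88*1000 / 0.52 = 15153.846 m^2
V = 15153.846 / 558 = 27.1574

27.1574 m^3


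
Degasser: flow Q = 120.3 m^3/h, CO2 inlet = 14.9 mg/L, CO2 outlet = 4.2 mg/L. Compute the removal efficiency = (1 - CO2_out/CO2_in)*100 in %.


CO2_out / CO2_in = 4.2 / 14.9 = 0.28187919
Fraction remaining = 0.28187919
efficiency = (1 - 0.28187919) * 100 = 71.8121 %

71.8121 %


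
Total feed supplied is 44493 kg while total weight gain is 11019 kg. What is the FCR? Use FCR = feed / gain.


FCR = feed consumed / weight gained
FCR = 44493 kg / 11019 kg = 4.03784

4.03784


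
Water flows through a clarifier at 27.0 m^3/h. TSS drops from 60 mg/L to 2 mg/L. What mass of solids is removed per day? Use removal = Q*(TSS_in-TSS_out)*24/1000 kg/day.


Concentration drop: TSS_in - TSS_out = 60 - 2 = 58 mg/L
Hourly solids removed = Q * dTSS = 27.0 m^3/h * 58 mg/L = 1566 g/h  (m^3/h * mg/L = g/h)
Daily solids removed = 1566 * 24 = 37584 g/day
Convert g to kg: 37584 / 1000 = 37.584 kg/day

37.584 kg/day


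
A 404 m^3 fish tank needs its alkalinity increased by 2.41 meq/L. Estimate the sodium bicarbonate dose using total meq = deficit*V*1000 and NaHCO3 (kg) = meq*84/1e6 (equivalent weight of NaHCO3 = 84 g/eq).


Tank volume in L = 404 m^3 * 1000 = 404000 L
Total meq required = 2.41 meq/L * 404000 L = 973640 meq
NaHCO3 mass = 973640 meq * 84 mg/meq / 1e6 = 81.7858 kg

81.7858 kg


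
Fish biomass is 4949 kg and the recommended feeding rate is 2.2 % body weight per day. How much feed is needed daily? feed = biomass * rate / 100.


Feeding rate fraction = 2.2% / 100 = 0.022
Daily feed = 4949 kg * 0.022 = 108.878 kg/day

108.878 kg/day


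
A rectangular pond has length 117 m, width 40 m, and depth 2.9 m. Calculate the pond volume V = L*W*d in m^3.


Base area = L * W = 117 * 40 = 4680 m^2
Volume = area * depth = 4680 * 2.9 = 13572 m^3

13572 m^3


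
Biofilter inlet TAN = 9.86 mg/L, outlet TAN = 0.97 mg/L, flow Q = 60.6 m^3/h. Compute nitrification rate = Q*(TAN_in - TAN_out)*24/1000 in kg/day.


Concentration drop: TAN_in - TAN_out = 9.86 - 0.97 = 8.89 mg/L
Hourly TAN removed = Q * dTAN = 60.6 m^3/h * 8.89 mg/L = 538.734 g/h  (m^3/h * mg/L = g/h)
Daily TAN removed = 538.734 * 24 = 12929.616 g/day
Convert to kg/day: 12929.616 / 1000 = 12.929616 kg/day

12.929616 kg/day


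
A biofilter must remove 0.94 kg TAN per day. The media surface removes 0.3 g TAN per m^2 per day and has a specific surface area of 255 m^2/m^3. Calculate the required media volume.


A = 0.94*1000 / 0.3 = 3133.3333 m^2
V = 3133.3333 / 255 = 12.2876

12.2876 m^3


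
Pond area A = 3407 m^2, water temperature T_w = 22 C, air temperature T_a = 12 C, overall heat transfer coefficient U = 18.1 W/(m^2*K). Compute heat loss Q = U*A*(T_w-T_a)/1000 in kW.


Temperature difference dT = 22 - 12 = 10 K
Heat loss (W) = U * A * dT = 18.1 * 3407 * 10 = 616667 W
Convert to kW: 616667 / 1000 = 616.667 kW

616.667 kW


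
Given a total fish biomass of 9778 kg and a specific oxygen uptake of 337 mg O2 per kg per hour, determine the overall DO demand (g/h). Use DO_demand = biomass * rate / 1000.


Total O2 consumption (mg/h) = 9778 kg * 337 mg/(kg*h) = 3295186 mg/h
Convert to g/h: 3295186 / 1000 = 3295.186 g/h

3295.186 g/h


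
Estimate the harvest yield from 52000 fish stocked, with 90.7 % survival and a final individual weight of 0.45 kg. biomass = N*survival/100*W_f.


Survivors = 52000 * 90.7/100 = 47164 fish
Harvest biomass = survivors * W_f = 47164 * 0.45 = 21223.8 kg

21223.8 kg


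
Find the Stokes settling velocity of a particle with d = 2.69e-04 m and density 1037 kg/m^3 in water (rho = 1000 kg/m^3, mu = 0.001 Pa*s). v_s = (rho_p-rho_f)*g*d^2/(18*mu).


Density difference: rho_p - rho_f = 1037 - 1000 = 37 kg/m^3
d^2 = (2.69e-04)^2 = 7.2361e-08 m^2
Numerator = (rho_p - rho_f) * g * d^2 = 37 * 9.81 * 7.2361e-08 = 2.6264872e-05
Denominator = 18 * mu = 18 * 0.001 = 0.018
v_s = 2.6264872e-05 / 0.018 = 0.00145916 m/s
Check: Re = rho_f * v_s * d / mu = 1000 * 0.00145916 * 2.69e-04 / 0.001 = 0.393 < 1, so Stokes' law applies.

0.00145916 m/s


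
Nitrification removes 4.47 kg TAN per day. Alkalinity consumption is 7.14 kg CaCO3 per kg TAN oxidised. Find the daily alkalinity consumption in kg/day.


Alkalinity factor: 7.14 kg CaCO3 consumed per kg TAN nitrified
alk = 4.47 kg TAN * 7.14 = 31.9158 kg CaCO3/day

31.9158 kg CaCO3/day


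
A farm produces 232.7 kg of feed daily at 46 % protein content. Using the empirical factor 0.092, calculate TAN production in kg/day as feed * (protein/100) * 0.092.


Protein in feed = 232.7 * 46/100 = 107.042 kg/day
TAN = protein * 0.092 = 107.042 * 0.092 = 9.847864 kg/day

9.847864 kg/day


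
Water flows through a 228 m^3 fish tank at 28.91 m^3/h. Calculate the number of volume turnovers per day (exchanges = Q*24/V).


Daily flow volume = 28.91 m^3/h * 24 h = 693.84 m^3/day
Exchanges = daily flow / tank volume = 693.84 / 228 = 3.04316 exchanges/day

3.04316 exchanges/day


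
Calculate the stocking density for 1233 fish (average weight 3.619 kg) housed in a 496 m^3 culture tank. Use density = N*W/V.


Total biomass = 1233 fish * 3.619 kg = 4462.227 kg
Density = total biomass / volume = 4462.227 / 496 = 8.99643 kg/m^3

8.99643 kg/m^3


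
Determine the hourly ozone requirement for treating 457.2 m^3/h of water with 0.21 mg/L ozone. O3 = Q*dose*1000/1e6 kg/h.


O3 demand (mg/h) = Q * dose * 1000 = 457.2 * 0.21 * 1000 = 96012 mg/h
Convert mg to kg: 96012 / 1e6 = 0.096012 kg/h

0.096012 kg/h


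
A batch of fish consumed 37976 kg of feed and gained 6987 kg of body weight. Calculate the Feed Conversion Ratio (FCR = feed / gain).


FCR = feed consumed / weight gained
FCR = 37976 kg / 6987 kg = 5.43524

5.43524


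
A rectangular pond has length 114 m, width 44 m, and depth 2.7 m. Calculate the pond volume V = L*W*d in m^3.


Base area = L * W = 114 * 44 = 5016 m^2
Volume = area * depth = 5016 * 2.7 = 13543.2 m^3

13543.2 m^3


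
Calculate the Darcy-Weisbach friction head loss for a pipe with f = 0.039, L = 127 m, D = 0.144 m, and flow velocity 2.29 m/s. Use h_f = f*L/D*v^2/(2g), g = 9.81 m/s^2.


v^2 = 2.29^2 = 5.2441 m^2/s^2
L/D = 127/0.144 = 881.94444
h_f = f*(L/D)*v^2/(2g) = 0.039 * 881.94444 * 5.2441 / 19.62 = 9.19343 m

9.19343 m


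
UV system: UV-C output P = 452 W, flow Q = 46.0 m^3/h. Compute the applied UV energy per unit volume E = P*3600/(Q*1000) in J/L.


Energy delivered per hour = 452 W * 3600 s = 1627200 J/h
Volume treated per hour = 46.0 m^3/h * 1000 = 46000 L/h
dose = 1627200 / 46000 = 35.3739 J/L

35.3739 J/L


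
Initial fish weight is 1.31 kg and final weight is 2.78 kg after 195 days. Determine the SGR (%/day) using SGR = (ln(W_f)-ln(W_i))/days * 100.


ln(W_f) = ln(2.78) = 1.0224509
ln(W_i) = ln(1.31) = 0.27002714
ln(W_f) - ln(W_i) = 1.0224509 - 0.27002714 = 0.75242376
SGR = 0.75242376 / 195 * 100 = 0.385858 %/day

0.385858 %/day


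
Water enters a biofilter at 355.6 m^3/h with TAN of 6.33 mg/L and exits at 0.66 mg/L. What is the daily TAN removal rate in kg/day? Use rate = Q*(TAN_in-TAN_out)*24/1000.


Concentration drop: TAN_in - TAN_out = 6.33 - 0.66 = 5.67 mg/L
Hourly TAN removed = Q * dTAN = 355.6 m^3/h * 5.67 mg/L = 2016.252 g/h  (m^3/h * mg/L = g/h)
Daily TAN removed = 2016.252 * 24 = 48390.048 g/day
Convert to kg/day: 48390.048 / 1000 = 48.390048 kg/day

48.390048 kg/day


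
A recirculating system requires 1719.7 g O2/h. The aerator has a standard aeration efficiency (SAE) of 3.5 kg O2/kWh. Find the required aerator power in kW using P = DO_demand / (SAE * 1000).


SAE in g O2/kWh = 3.5 * 1000 = 3500 g/kWh
P = DO_demand / SAE_g = 1719.7 / 3500 = 0.491343 kW

0.491343 kW


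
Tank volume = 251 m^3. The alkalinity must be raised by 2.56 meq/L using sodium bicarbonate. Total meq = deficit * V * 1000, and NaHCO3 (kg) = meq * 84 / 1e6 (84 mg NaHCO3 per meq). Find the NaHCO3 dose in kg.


Tank volume in L = 251 m^3 * 1000 = 251000 L
Total meq required = 2.56 meq/L * 251000 L = 642560 meq
NaHCO3 mass = 642560 meq * 84 mg/meq / 1e6 = 53.975 kg

53.975 kg


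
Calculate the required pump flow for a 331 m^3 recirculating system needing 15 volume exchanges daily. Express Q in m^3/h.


Daily recirculation volume = 331 m^3 * 15 = 4965 m^3/day
Flow rate Q = daily volume / 24 h = 4965 / 24 = 206.875 m^3/h

206.875 m^3/h


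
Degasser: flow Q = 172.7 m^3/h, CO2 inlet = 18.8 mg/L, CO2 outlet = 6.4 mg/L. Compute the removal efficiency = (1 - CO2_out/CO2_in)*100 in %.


CO2_out / CO2_in = 6.4 / 18.8 = 0.34042553
Fraction remaining = 0.34042553
efficiency = (1 - 0.34042553) * 100 = 65.9574 %

65.9574 %


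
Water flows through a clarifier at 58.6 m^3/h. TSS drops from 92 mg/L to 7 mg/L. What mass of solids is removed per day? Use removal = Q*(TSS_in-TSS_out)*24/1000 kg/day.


Concentration drop: TSS_in - TSS_out = 92 - 7 = 85 mg/L
Hourly solids removed = Q * dTSS = 58.6 m^3/h * 85 mg/L = 4981 g/h  (m^3/h * mg/L = g/h)
Daily solids removed = 4981 * 24 = 119544 g/day
Convert g to kg: 119544 / 1000 = 119.544 kg/day

119.544 kg/day


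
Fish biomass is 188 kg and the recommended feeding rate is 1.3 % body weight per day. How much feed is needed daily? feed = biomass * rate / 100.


Feeding rate fraction = 1.3% / 100 = 0.013
Daily feed = 188 kg * 0.013 = 2.444 kg/day

2.444 kg/day


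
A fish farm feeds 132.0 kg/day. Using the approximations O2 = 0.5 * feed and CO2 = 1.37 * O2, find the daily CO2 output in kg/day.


O2 = 132.0 * 0.5 = 66
CO2 = 66 * 1.37 = 90.42

90.42 kg/day


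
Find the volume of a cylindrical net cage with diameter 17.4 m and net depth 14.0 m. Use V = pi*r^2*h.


r = d/2 = 17.4/2 = 8.7 m
Base area = pi*r^2 = pi*8.7^2 = 237.78715 m^2
Volume = 237.78715 * 14.0 = 3329.02 m^3

3329.02 m^3


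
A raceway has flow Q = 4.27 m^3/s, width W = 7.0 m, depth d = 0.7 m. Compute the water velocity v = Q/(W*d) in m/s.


Cross-sectional area = W * d = 7.0 * 0.7 = 4.9 m^2
Velocity = Q / A = 4.27 / 4.9 = 0.871429 m/s

0.871429 m/s


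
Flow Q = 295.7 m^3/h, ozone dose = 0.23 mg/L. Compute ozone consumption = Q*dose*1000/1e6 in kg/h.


O3 demand (mg/h) = Q * dose * 1000 = 295.7 * 0.23 * 1000 = 68011 mg/h
Convert mg to kg: 68011 / 1e6 = 0.068011 kg/h

0.068011 kg/h


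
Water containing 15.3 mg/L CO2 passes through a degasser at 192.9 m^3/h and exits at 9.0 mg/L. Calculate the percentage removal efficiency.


CO2_out / CO2_in = 9.0 / 15.3 = 0.58823529
Fraction remaining = 0.58823529
efficiency = (1 - 0.58823529) * 100 = 41.1765 %

41.1765 %


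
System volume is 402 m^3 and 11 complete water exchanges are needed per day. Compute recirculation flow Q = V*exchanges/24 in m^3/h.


Daily recirculation volume = 402 m^3 * 11 = 4422 m^3/day
Flow rate Q = daily volume / 24 h = 4422 / 24 = 184.25 m^3/h

184.25 m^3/h


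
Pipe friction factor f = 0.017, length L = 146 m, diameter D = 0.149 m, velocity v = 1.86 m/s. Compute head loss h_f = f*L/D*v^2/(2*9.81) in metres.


v^2 = 1.86^2 = 3.4596 m^2/s^2
L/D = 146/0.149 = 979.86577
h_f = f*(L/D)*v^2/(2g) = 0.017 * 979.86577 * 3.4596 / 19.62 = 2.93726 m

2.93726 m


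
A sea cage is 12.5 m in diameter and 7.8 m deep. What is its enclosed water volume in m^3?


r = d/2 = 12.5/2 = 6.25 m
Base area = pi*r^2 = pi*6.25^2 = 122.71846 m^2
Volume = 122.71846 * 7.8 = 957.204 m^3

957.204 m^3


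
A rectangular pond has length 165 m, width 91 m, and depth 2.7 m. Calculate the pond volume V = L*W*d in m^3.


Base area = L * W = 165 * 91 = 15015 m^2
Volume = area * depth = 15015 * 2.7 = 40540.5 m^3

40540.5 m^3


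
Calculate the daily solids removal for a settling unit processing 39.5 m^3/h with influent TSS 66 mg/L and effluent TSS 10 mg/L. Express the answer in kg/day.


Concentration drop: TSS_in - TSS_out = 66 - 10 = 56 mg/L
Hourly solids removed = Q * dTSS = 39.5 m^3/h * 56 mg/L = 2212 g/h  (m^3/h * mg/L = g/h)
Daily solids removed = 2212 * 24 = 53088 g/day
Convert g to kg: 53088 / 1000 = 53.088 kg/day

53.088 kg/day


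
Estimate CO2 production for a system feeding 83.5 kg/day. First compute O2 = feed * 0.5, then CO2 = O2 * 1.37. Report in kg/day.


O2 = 83.5 * 0.5 = 41.75
CO2 = 41.75 * 1.37 = 57.1975

57.1975 kg/day


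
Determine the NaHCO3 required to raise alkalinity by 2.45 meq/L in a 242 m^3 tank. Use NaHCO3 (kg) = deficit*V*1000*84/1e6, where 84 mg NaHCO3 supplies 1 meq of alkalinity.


Tank volume in L = 242 m^3 * 1000 = 242000 L
Total meq required = 2.45 meq/L * 242000 L = 592900 meq
NaHCO3 mass = 592900 meq * 84 mg/meq / 1e6 = 49.8036 kg

49.8036 kg


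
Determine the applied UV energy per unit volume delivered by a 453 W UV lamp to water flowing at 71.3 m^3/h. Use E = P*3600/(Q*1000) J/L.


Energy delivered per hour = 453 W * 3600 s = 1630800 J/h
Volume treated per hour = 71.3 m^3/h * 1000 = 71300 L/h
dose = 1630800 / 71300 = 22.8724 J/L

22.8724 J/L


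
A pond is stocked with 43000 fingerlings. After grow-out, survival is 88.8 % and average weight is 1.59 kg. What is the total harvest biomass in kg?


Survivors = 43000 * 88.8/100 = 38184 fish
Harvest biomass = survivors * W_f = 38184 * 1.59 = 60712.56 kg

60712.56 kg


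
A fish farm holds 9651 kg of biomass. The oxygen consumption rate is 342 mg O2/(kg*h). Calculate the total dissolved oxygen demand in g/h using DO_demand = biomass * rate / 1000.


Total O2 consumption (mg/h) = 9651 kg * 342 mg/(kg*h) = 3300642 mg/h
Convert to g/h: 3300642 / 1000 = 3300.642 g/h

3300.642 g/h


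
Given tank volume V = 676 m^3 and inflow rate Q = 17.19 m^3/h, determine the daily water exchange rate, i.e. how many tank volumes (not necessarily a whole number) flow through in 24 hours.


Daily flow volume = 17.19 m^3/h * 24 h = 412.56 m^3/day
Exchanges = daily flow / tank volume = 412.56 / 676 = 0.610296 exchanges/day

0.610296 exchanges/day


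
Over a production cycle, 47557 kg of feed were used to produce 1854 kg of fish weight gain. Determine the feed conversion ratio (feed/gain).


FCR = feed consumed / weight gained
FCR = 47557 kg / 1854 kg = 25.651

25.651


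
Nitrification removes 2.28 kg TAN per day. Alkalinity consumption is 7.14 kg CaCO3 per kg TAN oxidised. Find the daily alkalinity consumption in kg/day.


Alkalinity factor: 7.14 kg CaCO3 consumed per kg TAN nitrified
alk = 2.28 kg TAN * 7.14 = 16.2792 kg CaCO3/day

16.2792 kg CaCO3/day


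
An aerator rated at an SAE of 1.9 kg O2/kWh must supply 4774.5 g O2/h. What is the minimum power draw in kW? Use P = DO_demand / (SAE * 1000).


SAE in g O2/kWh = 1.9 * 1000 = 1900 g/kWh
P = DO_demand / SAE_g = 4774.5 / 1900 = 2.51289 kW

2.51289 kW


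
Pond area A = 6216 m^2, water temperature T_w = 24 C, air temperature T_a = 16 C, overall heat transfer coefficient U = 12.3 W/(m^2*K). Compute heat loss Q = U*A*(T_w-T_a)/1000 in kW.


Temperature difference dT = 24 - 16 = 8 K
Heat loss (W) = U * A * dT = 12.3 * 6216 * 8 = 611654.4 W
Convert to kW: 611654.4 / 1000 = 611.6544 kW

611.6544 kW


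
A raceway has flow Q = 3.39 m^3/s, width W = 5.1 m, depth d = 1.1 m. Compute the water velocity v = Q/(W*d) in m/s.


Cross-sectional area = W * d = 5.1 * 1.1 = 5.61 m^2
Velocity = Q / A = 3.39 / 5.61 = 0.604278 m/s

0.604278 m/s


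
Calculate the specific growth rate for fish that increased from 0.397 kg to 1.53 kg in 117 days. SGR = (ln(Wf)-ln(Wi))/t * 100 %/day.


ln(W_f) = ln(1.53) = 0.42526774
ln(W_i) = ln(0.397) = -0.923819
ln(W_f) - ln(W_i) = 0.42526774 - -0.923819 = 1.3490867
SGR = 1.3490867 / 117 * 100 = 1.15307 %/day

1.15307 %/day


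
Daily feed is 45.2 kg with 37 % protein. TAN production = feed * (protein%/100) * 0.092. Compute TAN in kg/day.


Protein in feed = 45.2 * 37/100 = 16.724 kg/day
TAN = protein * 0.092 = 16.724 * 0.092 = 1.538608 kg/day

1.538608 kg/day


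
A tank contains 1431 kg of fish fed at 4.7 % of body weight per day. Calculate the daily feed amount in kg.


Feeding rate fraction = 4.7% / 100 = 0.047
Daily feed = 1431 kg * 0.047 = 67.257 kg/day

67.257 kg/day


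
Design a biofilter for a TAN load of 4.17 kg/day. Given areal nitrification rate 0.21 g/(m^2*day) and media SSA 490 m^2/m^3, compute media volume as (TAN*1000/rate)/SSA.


A = 4.17*1000 / 0.21 = 19857.143 m^2
V = 19857.143 / 490 = 40.5248

40.5248 m^3


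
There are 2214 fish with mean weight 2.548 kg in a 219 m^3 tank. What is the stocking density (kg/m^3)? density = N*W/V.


Total biomass = 2214 fish * 2.548 kg = 5641.272 kg
Density = total biomass / volume = 5641.272 / 219 = 25.7592 kg/m^3

25.7592 kg/m^3


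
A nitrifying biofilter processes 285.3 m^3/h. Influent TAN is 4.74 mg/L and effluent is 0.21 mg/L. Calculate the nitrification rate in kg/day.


Concentration drop: TAN_in - TAN_out = 4.74 - 0.21 = 4.53 mg/L
Hourly TAN removed = Q * dTAN = 285.3 m^3/h * 4.53 mg/L = 1292.409 g/h  (m^3/h * mg/L = g/h)
Daily TAN removed = 1292.409 * 24 = 31017.816 g/day
Convert to kg/day: 31017.816 / 1000 = 31.017816 kg/day

31.017816 kg/day


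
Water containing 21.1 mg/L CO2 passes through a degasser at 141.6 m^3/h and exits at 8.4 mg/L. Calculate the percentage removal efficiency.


CO2_out / CO2_in = 8.4 / 21.1 = 0.39810427
Fraction remaining = 0.39810427
efficiency = (1 - 0.39810427) * 100 = 60.1896 %

60.1896 %


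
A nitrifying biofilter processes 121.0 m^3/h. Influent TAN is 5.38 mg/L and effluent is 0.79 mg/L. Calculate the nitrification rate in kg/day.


Concentration drop: TAN_in - TAN_out = 5.38 - 0.79 = 4.59 mg/L
Hourly TAN removed = Q * dTAN = 121.0 m^3/h * 4.59 mg/L = 555.39 g/h  (m^3/h * mg/L = g/h)
Daily TAN removed = 555.39 * 24 = 13329.36 g/day
Convert to kg/day: 13329.36 / 1000 = 13.32936 kg/day

13.32936 kg/day


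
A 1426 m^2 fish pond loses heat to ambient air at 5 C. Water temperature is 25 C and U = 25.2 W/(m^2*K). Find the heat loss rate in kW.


Temperature difference dT = 25 - 5 = 20 K
Heat loss (W) = U * A * dT = 25.2 * 1426 * 20 = 718704 W
Convert to kW: 718704 / 1000 = 718.704 kW

718.704 kW


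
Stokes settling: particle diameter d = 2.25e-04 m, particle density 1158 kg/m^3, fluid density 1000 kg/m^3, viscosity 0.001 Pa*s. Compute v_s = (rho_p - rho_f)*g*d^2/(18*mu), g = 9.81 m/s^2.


Density difference: rho_p - rho_f = 1158 - 1000 = 158 kg/m^3
d^2 = (2.25e-04)^2 = 5.0625e-08 m^2
Numerator = (rho_p - rho_f) * g * d^2 = 158 * 9.81 * 5.0625e-08 = 7.8467738e-05
Denominator = 18 * mu = 18 * 0.001 = 0.018
v_s = 7.8467738e-05 / 0.018 = 0.00435932 m/s
Check: Re = rho_f * v_s * d / mu = 1000 * 0.00435932 * 2.25e-04 / 0.001 = 0.981 < 1, so Stokes' law applies.

0.00435932 m/s


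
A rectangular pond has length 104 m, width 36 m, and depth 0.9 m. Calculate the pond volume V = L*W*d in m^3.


Base area = L * W = 104 * 36 = 3744 m^2
Volume = area * depth = 3744 * 0.9 = 3369.6 m^3

3369.6 m^3


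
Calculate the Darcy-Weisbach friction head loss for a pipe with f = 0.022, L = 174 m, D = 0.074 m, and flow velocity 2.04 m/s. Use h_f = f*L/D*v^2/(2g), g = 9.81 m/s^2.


v^2 = 2.04^2 = 4.1616 m^2/s^2
L/D = 174/0.074 = 2351.3514
h_f = f*(L/D)*v^2/(2g) = 0.022 * 2351.3514 * 4.1616 / 19.62 = 10.9724 m

10.9724 m


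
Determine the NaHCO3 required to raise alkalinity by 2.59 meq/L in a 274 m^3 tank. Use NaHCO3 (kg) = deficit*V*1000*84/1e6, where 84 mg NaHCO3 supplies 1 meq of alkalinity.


Tank volume in L = 274 m^3 * 1000 = 274000 L
Total meq required = 2.59 meq/L * 274000 L = 709660 meq
NaHCO3 mass = 709660 meq * 84 mg/meq / 1e6 = 59.6114 kg

59.6114 kg


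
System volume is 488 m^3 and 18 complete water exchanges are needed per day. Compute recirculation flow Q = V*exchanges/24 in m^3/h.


Daily recirculation volume = 488 m^3 * 18 = 8784 m^3/day
Flow rate Q = daily volume / 24 h = 8784 / 24 = 366 m^3/h

366 m^3/h


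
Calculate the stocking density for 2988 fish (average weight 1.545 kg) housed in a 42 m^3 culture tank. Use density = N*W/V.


Total biomass = 2988 fish * 1.545 kg = 4616.46 kg
Density = total biomass / volume = 4616.46 / 42 = 109.916 kg/m^3

109.916 kg/m^3


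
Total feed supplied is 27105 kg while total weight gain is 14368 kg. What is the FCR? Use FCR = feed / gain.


FCR = feed consumed / weight gained
FCR = 27105 kg / 14368 kg = 1.88648

1.88648


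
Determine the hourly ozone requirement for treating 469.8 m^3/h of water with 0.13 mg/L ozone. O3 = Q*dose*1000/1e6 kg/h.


O3 demand (mg/h) = Q * dose * 1000 = 469.8 * 0.13 * 1000 = 61074 mg/h
Convert mg to kg: 61074 / 1e6 = 0.061074 kg/h

0.061074 kg/h


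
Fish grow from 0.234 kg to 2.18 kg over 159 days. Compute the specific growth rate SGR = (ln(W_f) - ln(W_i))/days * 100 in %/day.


ln(W_f) = ln(2.18) = 0.77932488
ln(W_i) = ln(0.234) = -1.4524342
ln(W_f) - ln(W_i) = 0.77932488 - -1.4524342 = 2.2317591
SGR = 2.2317591 / 159 * 100 = 1.40362 %/day

1.40362 %/day


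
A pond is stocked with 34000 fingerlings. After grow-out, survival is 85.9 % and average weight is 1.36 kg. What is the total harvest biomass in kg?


Survivors = 34000 * 85.9/100 = 29206 fish
Harvest biomass = survivors * W_f = 29206 * 1.36 = 39720.16 kg

39720.16 kg


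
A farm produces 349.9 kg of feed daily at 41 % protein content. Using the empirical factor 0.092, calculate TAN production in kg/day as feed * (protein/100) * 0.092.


Protein in feed = 349.9 * 41/100 = 143.459 kg/day
TAN = protein * 0.092 = 143.459 * 0.092 = 13.198228 kg/day

13.198228 kg/day


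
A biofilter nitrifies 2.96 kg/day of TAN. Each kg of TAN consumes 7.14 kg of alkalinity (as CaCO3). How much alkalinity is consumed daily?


Alkalinity factor: 7.14 kg CaCO3 consumed per kg TAN nitrified
alk = 2.96 kg TAN * 7.14 = 21.1344 kg CaCO3/day

21.1344 kg CaCO3/day


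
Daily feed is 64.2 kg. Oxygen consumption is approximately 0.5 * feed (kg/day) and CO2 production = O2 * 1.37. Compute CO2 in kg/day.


O2 = 64.2 * 0.5 = 32.1
CO2 = 32.1 * 1.37 = 43.977

43.977 kg/day


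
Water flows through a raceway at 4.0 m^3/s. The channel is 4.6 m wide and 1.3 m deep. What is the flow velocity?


Cross-sectional area = W * d = 4.6 * 1.3 = 5.98 m^2
Velocity = Q / A = 4.0 / 5.98 = 0.668896 m/s

0.668896 m/s


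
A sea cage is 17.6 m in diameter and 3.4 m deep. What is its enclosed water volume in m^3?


r = d/2 = 17.6/2 = 8.8 m
Base area = pi*r^2 = pi*8.8^2 = 243.28494 m^2
Volume = 243.28494 * 3.4 = 827.169 m^3

827.169 m^3


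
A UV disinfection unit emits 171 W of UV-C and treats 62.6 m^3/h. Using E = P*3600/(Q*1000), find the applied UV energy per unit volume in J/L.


Energy delivered per hour = 171 W * 3600 s = 615600 J/h
Volume treated per hour = 62.6 m^3/h * 1000 = 62600 L/h
dose = 615600 / 62600 = 9.83387 J/L

9.83387 J/L


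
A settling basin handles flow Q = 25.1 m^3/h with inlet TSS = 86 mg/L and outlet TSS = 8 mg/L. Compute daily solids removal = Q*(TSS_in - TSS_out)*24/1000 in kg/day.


Concentration drop: TSS_in - TSS_out = 86 - 8 = 78 mg/L
Hourly solids removed = Q * dTSS = 25.1 m^3/h * 78 mg/L = 1957.8 g/h  (m^3/h * mg/L = g/h)
Daily solids removed = 1957.8 * 24 = 46987.2 g/day
Convert g to kg: 46987.2 / 1000 = 46.9872 kg/day

46.9872 kg/day


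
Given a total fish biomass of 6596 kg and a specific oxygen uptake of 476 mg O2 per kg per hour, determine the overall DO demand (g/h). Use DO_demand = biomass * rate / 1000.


Total O2 consumption (mg/h) = 6596 kg * 476 mg/(kg*h) = 3139696 mg/h
Convert to g/h: 3139696 / 1000 = 3139.696 g/h

3139.696 g/h


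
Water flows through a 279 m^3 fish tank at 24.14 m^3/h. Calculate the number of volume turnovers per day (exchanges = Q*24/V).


Daily flow volume = 24.14 m^3/h * 24 h = 579.36 m^3/day
Exchanges = daily flow / tank volume = 579.36 / 279 = 2.07656 exchanges/day

2.07656 exchanges/day


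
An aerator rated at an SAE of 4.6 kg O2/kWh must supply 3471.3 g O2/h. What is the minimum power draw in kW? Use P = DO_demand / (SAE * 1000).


SAE in g O2/kWh = 4.6 * 1000 = 4600 g/kWh
P = DO_demand / SAE_g = 3471.3 / 4600 = 0.75463 kW

0.75463 kW


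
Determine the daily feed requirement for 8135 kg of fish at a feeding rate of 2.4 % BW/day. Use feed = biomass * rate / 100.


Feeding rate fraction = 2.4% / 100 = 0.024
Daily feed = 8135 kg * 0.024 = 195.24 kg/day

195.24 kg/day


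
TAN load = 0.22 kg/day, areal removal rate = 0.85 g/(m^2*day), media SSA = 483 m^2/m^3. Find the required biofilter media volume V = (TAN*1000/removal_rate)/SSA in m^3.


A = 0.22*1000 / 0.85 = 258.82353 m^2
V = 258.82353 / 483 = 0.535867

0.535867 m^3


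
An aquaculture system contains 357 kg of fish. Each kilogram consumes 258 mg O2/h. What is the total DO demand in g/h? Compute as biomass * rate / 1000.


Total O2 consumption (mg/h) = 357 kg * 258 mg/(kg*h) = 92106 mg/h
Convert to g/h: 92106 / 1000 = 92.106 g/h

92.106 g/h


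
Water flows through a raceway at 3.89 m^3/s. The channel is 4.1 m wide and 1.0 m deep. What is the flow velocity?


Cross-sectional area = W * d = 4.1 * 1.0 = 4.1 m^2
Velocity = Q / A = 3.89 / 4.1 = 0.94878 m/s

0.94878 m/s


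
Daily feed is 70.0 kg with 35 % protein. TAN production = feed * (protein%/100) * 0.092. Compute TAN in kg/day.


Protein in feed = 70.0 * 35/100 = 24.5 kg/day
TAN = protein * 0.092 = 24.5 * 0.092 = 2.254 kg/day

2.254 kg/day


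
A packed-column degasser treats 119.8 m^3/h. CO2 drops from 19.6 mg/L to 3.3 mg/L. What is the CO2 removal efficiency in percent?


CO2_out / CO2_in = 3.3 / 19.6 = 0.16836735
Fraction remaining = 0.16836735
efficiency = (1 - 0.16836735) * 100 = 83.1633 %

83.1633 %


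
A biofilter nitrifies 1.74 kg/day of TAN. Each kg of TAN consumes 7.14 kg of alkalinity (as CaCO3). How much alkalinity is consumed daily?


Alkalinity factor: 7.14 kg CaCO3 consumed per kg TAN nitrified
alk = 1.74 kg TAN * 7.14 = 12.4236 kg CaCO3/day

12.4236 kg CaCO3/day


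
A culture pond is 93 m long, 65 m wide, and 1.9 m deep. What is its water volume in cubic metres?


Base area = L * W = 93 * 65 = 6045 m^2
Volume = area * depth = 6045 * 1.9 = 11485.5 m^3

11485.5 m^3
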